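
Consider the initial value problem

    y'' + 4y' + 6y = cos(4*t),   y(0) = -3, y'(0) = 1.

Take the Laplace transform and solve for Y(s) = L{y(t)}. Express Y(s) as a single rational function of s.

Laplace-transform each side.
Using L{y''} = s^2 Y - s·y(0) - y'(0) and L{y'} = sY - y(0), with y(0) = -3, y'(0) = 1, the left side becomes (s^2 + 4*s + 6)Y - (-3*s - 11).
The right side is L{cos(4*t)} = s/(s^2 + 16).
So (s^2 + 4*s + 6)Y = s/(s^2 + 16) + (-3*s - 11).
Divide through and combine into a single rational function.

Y(s) = (-3*s^3 - 11*s^2 - 47*s - 176)/(s^4 + 4*s^3 + 22*s^2 + 64*s + 96)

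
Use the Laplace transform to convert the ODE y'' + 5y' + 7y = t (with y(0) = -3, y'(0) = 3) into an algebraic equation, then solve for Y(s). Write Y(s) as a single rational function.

Take the Laplace transform of both sides.
With L{y''} = s^2 Y - s·y(0) - y'(0) and L{y'} = sY - y(0), with y(0) = -3, y'(0) = 3: the LHS transforms to (s^2 + 5*s + 7)Y - (-3*s - 12).
The right side is L{t} = s^(-2).
So (s^2 + 5*s + 7)Y = s^(-2) + (-3*s - 12).
Solve for Y(s) and write it as one ratio of polynomials.

Y(s) = (-3*s^3 - 12*s^2 + 1)/(s^4 + 5*s^3 + 7*s^2)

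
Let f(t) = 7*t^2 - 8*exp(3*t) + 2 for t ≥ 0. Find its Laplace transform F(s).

F(s) = -8/(s - 3) + 2/s + 14/s^3

By linearity of the Laplace transform, transform each term separately.
L{2} = 2/s; (-8)·[L{e^(3t)} = 1/(s - 3)]; (7)·[L{t^2} = 2!/s^3 = 2/s^3].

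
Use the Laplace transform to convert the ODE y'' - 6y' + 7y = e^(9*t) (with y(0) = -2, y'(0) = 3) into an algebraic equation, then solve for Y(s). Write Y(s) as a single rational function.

Transform both sides with L{·}.
Using L{y''} = s^2 Y - s·y(0) - y'(0) and L{y'} = sY - y(0), with y(0) = -2, y'(0) = 3, the left side becomes (s^2 - 6*s + 7)Y - (-2*s + 15).
The right side is L{e^(9*t)} = 1/(s - 9).
So (s^2 - 6*s + 7)Y = 1/(s - 9) + (-2*s + 15).
Isolate Y and clear denominators.

Y(s) = (-2*s^2 + 33*s - 134)/(s^3 - 15*s^2 + 61*s - 63)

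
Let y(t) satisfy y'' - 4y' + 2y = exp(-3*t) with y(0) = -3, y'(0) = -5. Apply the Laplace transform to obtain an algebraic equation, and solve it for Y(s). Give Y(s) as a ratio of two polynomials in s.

Y(s) = (-3*s^2 - 2*s + 22)/(s^3 - s^2 - 10*s + 6)

Transform both sides with L{·}.
The derivative rules (L{y''} = s^2 Y - s·y(0) - y'(0) and L{y'} = sY - y(0), with y(0) = -3, y'(0) = -5) turn the left side into (s^2 - 4*s + 2)Y - (-3*s + 7).
The right side is L{exp(-3*t)} = 1/(s + 3).
So (s^2 - 4*s + 2)Y = 1/(s + 3) + (-3*s + 7).
Solve for Y(s) and write it as one ratio of polynomials.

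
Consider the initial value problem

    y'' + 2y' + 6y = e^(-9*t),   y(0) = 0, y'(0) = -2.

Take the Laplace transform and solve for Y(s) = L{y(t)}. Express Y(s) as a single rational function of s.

Y(s) = (-2*s - 17)/(s^3 + 11*s^2 + 24*s + 54)

Apply the Laplace transform to the equation.
Using L{y''} = s^2 Y - s·y(0) - y'(0) and L{y'} = sY - y(0), with y(0) = 0, y'(0) = -2, the left side becomes (s^2 + 2*s + 6)Y - (-2).
The right side is L{e^(-9*t)} = 1/(s + 9).
So (s^2 + 2*s + 6)Y = 1/(s + 9) + (-2).
Isolate Y and clear denominators.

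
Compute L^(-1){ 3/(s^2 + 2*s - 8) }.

exp(-t)*sinh(3*t)

Rewrite the denominator: s^2 + 2*s - 8 = (s + 1)^2 - 9.
The form in (s + 1) signals a first-shifting-theorem factor e^(-t).
Since L{sinh(3t)} = 3/(s^2 - 9), the inverse is exp(-t)*sinh(3*t).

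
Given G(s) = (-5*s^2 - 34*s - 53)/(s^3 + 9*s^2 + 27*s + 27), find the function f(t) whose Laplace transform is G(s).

f(t) = 2*t^2*exp(-3*t) - 4*t*exp(-3*t) - 5*exp(-3*t)

Factor the denominator: s^3 + 9*s^2 + 27*s + 27 = (s + 3)^3.
Partial fraction decomposition gives [-5/(s + 3)] + [-4/(s + 3)^2] + [4/(s + 3)^3].
Invert each term: -5/(s + 3) ↔ -5e^(-3t); -4/(s + 3)^2 ↔ -4t·e^(-3t); 4/(s + 3)^3 ↔ (2)t^2·e^(-3t).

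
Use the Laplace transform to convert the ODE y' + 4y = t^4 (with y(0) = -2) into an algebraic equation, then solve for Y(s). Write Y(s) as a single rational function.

Y(s) = (-2*s^5 + 24)/(s^6 + 4*s^5)

Laplace-transform each side.
The derivative rules (L{y'} = sY - y(0) = sY - (-2)) turn the left side into (s + 4)Y - (-2).
The right side is L{t^4} = 24/s^5.
So (s + 4)Y = 24/s^5 + (-2).
Solve for Y(s) and write it as one ratio of polynomials.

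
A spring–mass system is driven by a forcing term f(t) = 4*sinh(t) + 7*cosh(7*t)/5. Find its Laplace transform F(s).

By linearity of the Laplace transform, transform each term separately.
(7/5)·[L{cosh(7t)} = s/(s^2 - 49)]; (4)·[L{sinh(t)} = 1/(s^2 - 1)].

F(s) = 7*s/(5*(s^2 - 49)) + 4/(s^2 - 1)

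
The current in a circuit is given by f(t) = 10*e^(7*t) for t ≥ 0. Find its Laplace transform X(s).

L{10} = 10/s.
By the first shifting theorem, multiplying by e^(7t) replaces s with s - 7.

X(s) = 10/(s - 7)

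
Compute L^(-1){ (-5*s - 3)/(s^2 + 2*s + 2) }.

2*exp(-t)*sin(t) - 5*exp(-t)*cos(t)

Complete the square in the denominator: s^2 + 2*s + 2 = (s + 1)^2 + 1^2.
Split the numerator to match: -5*s - 3 = -5·(s + 1) + 2·1.
Invert each term: -5·(s + 1)/((s + 1)^2 + 1) ↔ -5e^(-t)cos(t); 2·1/((s + 1)^2 + 1) ↔ 2e^(-t)sin(t).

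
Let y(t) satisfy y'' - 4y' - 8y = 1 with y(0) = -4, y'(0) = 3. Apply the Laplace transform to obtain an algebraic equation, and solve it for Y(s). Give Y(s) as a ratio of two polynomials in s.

Take the Laplace transform of both sides.
Using L{y''} = s^2 Y - s·y(0) - y'(0) and L{y'} = sY - y(0), with y(0) = -4, y'(0) = 3, the left side becomes (s^2 - 4*s - 8)Y - (-4*s + 19).
The right side is L{1} = 1/s.
So (s^2 - 4*s - 8)Y = 1/s + (-4*s + 19).
Isolate Y and clear denominators.

Y(s) = (-4*s^2 + 19*s + 1)/(s^3 - 4*s^2 - 8*s)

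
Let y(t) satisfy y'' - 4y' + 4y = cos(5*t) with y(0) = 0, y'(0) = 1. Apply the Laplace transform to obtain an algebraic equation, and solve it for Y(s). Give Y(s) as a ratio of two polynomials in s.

Transform both sides with L{·}.
Using L{y''} = s^2 Y - s·y(0) - y'(0) and L{y'} = sY - y(0), with y(0) = 0, y'(0) = 1, the left side becomes (s^2 - 4*s + 4)Y - (1).
The right side is L{cos(5*t)} = s/(s^2 + 25).
So (s^2 - 4*s + 4)Y = s/(s^2 + 25) + (1).
Solve for Y(s) and write it as one ratio of polynomials.

Y(s) = (s^2 + s + 25)/(s^4 - 4*s^3 + 29*s^2 - 100*s + 100)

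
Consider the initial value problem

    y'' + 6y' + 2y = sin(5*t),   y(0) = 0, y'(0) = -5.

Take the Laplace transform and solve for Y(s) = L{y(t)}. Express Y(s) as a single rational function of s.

Y(s) = (-5*s^2 - 120)/(s^4 + 6*s^3 + 27*s^2 + 150*s + 50)

Transform both sides with L{·}.
With L{y''} = s^2 Y - s·y(0) - y'(0) and L{y'} = sY - y(0), with y(0) = 0, y'(0) = -5: the LHS transforms to (s^2 + 6*s + 2)Y - (-5).
The right side is L{sin(5*t)} = 5/(s^2 + 25).
So (s^2 + 6*s + 2)Y = 5/(s^2 + 25) + (-5).
Isolate Y and clear denominators.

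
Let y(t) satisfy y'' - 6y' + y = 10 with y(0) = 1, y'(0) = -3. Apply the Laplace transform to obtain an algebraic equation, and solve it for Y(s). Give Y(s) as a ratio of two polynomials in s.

Y(s) = (s^2 - 9*s + 10)/(s^3 - 6*s^2 + s)

Take the Laplace transform of both sides.
With L{y''} = s^2 Y - s·y(0) - y'(0) and L{y'} = sY - y(0), with y(0) = 1, y'(0) = -3: the LHS transforms to (s^2 - 6*s + 1)Y - (s - 9).
The right side is L{10} = 10/s.
So (s^2 - 6*s + 1)Y = 10/s + (s - 9).
Solve for Y(s) and write it as one ratio of polynomials.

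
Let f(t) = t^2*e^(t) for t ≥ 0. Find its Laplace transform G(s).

G(s) = 2/(s - 1)^3

L{e^(t)} = 1/(s - 1).
Then apply L{t^2·g(t)} = (-1)^2 d^2/ds^2[H(s)] with H(s) = 1/(s - 1):
differentiating 2 times and applying the sign gives 2/(s - 1)^3.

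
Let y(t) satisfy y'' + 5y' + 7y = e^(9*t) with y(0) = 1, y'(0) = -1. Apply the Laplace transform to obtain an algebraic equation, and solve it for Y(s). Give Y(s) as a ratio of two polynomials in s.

Take the Laplace transform of both sides.
With L{y''} = s^2 Y - s·y(0) - y'(0) and L{y'} = sY - y(0), with y(0) = 1, y'(0) = -1: the LHS transforms to (s^2 + 5*s + 7)Y - (s + 4).
The right side is L{e^(9*t)} = 1/(s - 9).
So (s^2 + 5*s + 7)Y = 1/(s - 9) + (s + 4).
Divide through and combine into a single rational function.

Y(s) = (s^2 - 5*s - 35)/(s^3 - 4*s^2 - 38*s - 63)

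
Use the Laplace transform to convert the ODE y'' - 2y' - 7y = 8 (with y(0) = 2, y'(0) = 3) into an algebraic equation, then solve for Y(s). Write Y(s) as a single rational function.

Y(s) = (2*s^2 - s + 8)/(s^3 - 2*s^2 - 7*s)

Transform both sides with L{·}.
Using L{y''} = s^2 Y - s·y(0) - y'(0) and L{y'} = sY - y(0), with y(0) = 2, y'(0) = 3, the left side becomes (s^2 - 2*s - 7)Y - (2*s - 1).
The right side is L{8} = 8/s.
So (s^2 - 2*s - 7)Y = 8/s + (2*s - 1).
Isolate Y and clear denominators.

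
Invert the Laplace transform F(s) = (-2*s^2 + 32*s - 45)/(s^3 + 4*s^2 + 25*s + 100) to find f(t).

f(t) = 4*sin(5*t) + 3*cos(5*t) - 5*exp(-4*t)

Factor the denominator: s^3 + 4*s^2 + 25*s + 100 = (s + 4)*(s^2 + 25).
Partial fraction decomposition gives [-5/(s + 4)] + [3*s/(s^2 + 25)] + [20/(s^2 + 25)].
Invert each term: -5/(s + 4) ↔ -5e^(-4t); 3·s/(s^2 + 25) ↔ 3cos(5t); 4·5/(s^2 + 25) ↔ 4sin(5t).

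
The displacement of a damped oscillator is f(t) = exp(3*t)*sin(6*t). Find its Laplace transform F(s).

L{sin(6t)} = 6/(s^2 + 36).
By the first shifting theorem, multiplying by e^(3t) replaces s with s - 3.

F(s) = 6/((s - 3)^2 + 36)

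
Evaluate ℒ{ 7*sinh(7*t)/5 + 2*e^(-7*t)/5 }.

49/(5*(s^2 - 49)) + 2/(5*(s + 7))

Apply the Laplace transform termwise.
(7/5)·[L{sinh(7t)} = 7/(s^2 - 49)]; (2/5)·[L{e^(-7t)} = 1/(s + 7)].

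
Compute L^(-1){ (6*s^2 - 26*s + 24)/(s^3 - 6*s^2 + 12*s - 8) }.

-2*t^2*exp(2*t) - 2*t*exp(2*t) + 6*exp(2*t)

Factor the denominator: s^3 - 6*s^2 + 12*s - 8 = (s - 2)^3.
Partial fraction decomposition gives [6/(s - 2)] + [-2/(s - 2)^2] + [-4/(s - 2)^3].
Invert each term: 6/(s - 2) ↔ 6e^(2t); -2/(s - 2)^2 ↔ -2t·e^(2t); -4/(s - 2)^3 ↔ (-2)t^2·e^(2t).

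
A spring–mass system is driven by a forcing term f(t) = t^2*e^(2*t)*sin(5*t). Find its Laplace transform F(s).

F(s) = 10*(3*s^2 - 12*s - 13)/(s^2 - 4*s + 29)^3

L{sin(5t)} = 5/(s^2 + 25).
Multiplying by e^(2t) shifts s → s - 2, so L{e^(2*t)*sin(5*t)} = 5/((s - 2)^2 + 25).
Then apply L{t^2·g(t)} = (-1)^2 d^2/ds^2[G(s)] with G(s) = 5/((s - 2)^2 + 25):
differentiating 2 times and applying the sign gives 10*(3*s^2 - 12*s - 13)/(s^2 - 4*s + 29)^3.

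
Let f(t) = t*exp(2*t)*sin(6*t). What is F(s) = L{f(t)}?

F(s) = 12*(s - 2)/(s^2 - 4*s + 40)^2

L{sin(6t)} = 6/(s^2 + 36).
Multiplying by e^(2t) shifts s → s - 2, so L{exp(2*t)*sin(6*t)} = 6/((s - 2)^2 + 36).
Then apply L{t·g(t)} = -d/ds[G(s)] with G(s) = 6/((s - 2)^2 + 36):
differentiating 1 time and applying the sign gives 12*(s - 2)/(s^2 - 4*s + 40)^2.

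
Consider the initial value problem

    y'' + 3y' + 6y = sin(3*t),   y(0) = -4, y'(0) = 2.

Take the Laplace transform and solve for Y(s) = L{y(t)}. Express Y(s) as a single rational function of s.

Laplace-transform each side.
Using L{y''} = s^2 Y - s·y(0) - y'(0) and L{y'} = sY - y(0), with y(0) = -4, y'(0) = 2, the left side becomes (s^2 + 3*s + 6)Y - (-4*s - 10).
The right side is L{sin(3*t)} = 3/(s^2 + 9).
So (s^2 + 3*s + 6)Y = 3/(s^2 + 9) + (-4*s - 10).
Solve for Y(s) and write it as one ratio of polynomials.

Y(s) = (-4*s^3 - 10*s^2 - 36*s - 87)/(s^4 + 3*s^3 + 15*s^2 + 27*s + 54)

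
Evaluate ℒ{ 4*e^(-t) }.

L{4} = 4/s.
By the first shifting theorem, multiplying by e^(-t) replaces s with s + 1.

4/(s + 1)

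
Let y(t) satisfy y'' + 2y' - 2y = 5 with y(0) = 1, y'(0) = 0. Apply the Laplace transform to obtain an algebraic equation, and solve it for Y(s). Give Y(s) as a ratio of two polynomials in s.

Transform both sides with L{·}.
Using L{y''} = s^2 Y - s·y(0) - y'(0) and L{y'} = sY - y(0), with y(0) = 1, y'(0) = 0, the left side becomes (s^2 + 2*s - 2)Y - (s + 2).
The right side is L{5} = 5/s.
So (s^2 + 2*s - 2)Y = 5/s + (s + 2).
Isolate Y and clear denominators.

Y(s) = (s^2 + 2*s + 5)/(s^3 + 2*s^2 - 2*s)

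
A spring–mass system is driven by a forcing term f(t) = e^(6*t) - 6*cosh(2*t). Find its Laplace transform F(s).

By linearity of the Laplace transform, transform each term separately.
(-6)·[L{cosh(2t)} = s/(s^2 - 4)]; L{e^(6t)} = 1/(s - 6).

F(s) = -6*s/(s^2 - 4) + 1/(s - 6)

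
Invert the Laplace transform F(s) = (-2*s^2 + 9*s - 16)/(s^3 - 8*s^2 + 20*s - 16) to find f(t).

f(t) = 3*t*exp(2*t) - 3*exp(4*t) + exp(2*t)

Factor the denominator: s^3 - 8*s^2 + 20*s - 16 = (s - 4)*(s - 2)^2.
Partial fraction decomposition gives [1/(s - 2)] + [3/(s - 2)^2] + [-3/(s - 4)].
Invert each term: 1/(s - 2) ↔ e^(2t); 3/(s - 2)^2 ↔ 3t·e^(2t); -3/(s - 4) ↔ -3e^(4t).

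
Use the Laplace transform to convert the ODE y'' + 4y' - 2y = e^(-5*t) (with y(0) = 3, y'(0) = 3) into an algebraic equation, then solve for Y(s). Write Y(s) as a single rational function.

Y(s) = (3*s^2 + 30*s + 76)/(s^3 + 9*s^2 + 18*s - 10)

Take the Laplace transform of both sides.
With L{y''} = s^2 Y - s·y(0) - y'(0) and L{y'} = sY - y(0), with y(0) = 3, y'(0) = 3: the LHS transforms to (s^2 + 4*s - 2)Y - (3*s + 15).
The right side is L{e^(-5*t)} = 1/(s + 5).
So (s^2 + 4*s - 2)Y = 1/(s + 5) + (3*s + 15).
Solve for Y(s) and write it as one ratio of polynomials.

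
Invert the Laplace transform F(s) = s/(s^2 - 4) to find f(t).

f(t) = cosh(2*t)

Since L{cosh(2t)} = s/(s^2 - 4), the inverse is cosh(2*t).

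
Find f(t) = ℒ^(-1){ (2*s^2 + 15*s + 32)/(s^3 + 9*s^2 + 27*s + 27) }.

f(t) = 5*t^2*exp(-3*t)/2 + 3*t*exp(-3*t) + 2*exp(-3*t)

Factor the denominator: s^3 + 9*s^2 + 27*s + 27 = (s + 3)^3.
Partial fraction decomposition gives [2/(s + 3)] + [3/(s + 3)^2] + [5/(s + 3)^3].
Invert each term: 2/(s + 3) ↔ 2e^(-3t); 3/(s + 3)^2 ↔ 3t·e^(-3t); 5/(s + 3)^3 ↔ (5/2)t^2·e^(-3t).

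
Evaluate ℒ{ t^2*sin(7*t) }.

14*(3*s^2 - 49)/(s^2 + 49)^3

L{sin(7t)} = 7/(s^2 + 49).
Then apply L{t^2·g(t)} = (-1)^2 d^2/ds^2[H(s)] with H(s) = 7/(s^2 + 49):
differentiating 2 times and applying the sign gives 14*(3*s^2 - 49)/(s^2 + 49)^3.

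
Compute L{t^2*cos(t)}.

2*s*(s^2 - 3)/(s^2 + 1)^3

L{cos(t)} = s/(s^2 + 1).
Then apply L{t^2·g(t)} = (-1)^2 d^2/ds^2[G(s)] with G(s) = s/(s^2 + 1):
differentiating 2 times and applying the sign gives 2*s*(s^2 - 3)/(s^2 + 1)^3.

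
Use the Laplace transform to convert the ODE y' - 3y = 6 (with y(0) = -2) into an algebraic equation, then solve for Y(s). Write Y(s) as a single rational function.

Transform both sides with L{·}.
Using L{y'} = sY - y(0) = sY - (-2), the left side becomes (s - 3)Y - (-2).
The right side is L{6} = 6/s.
So (s - 3)Y = 6/s + (-2).
Divide through and combine into a single rational function.

Y(s) = -2/s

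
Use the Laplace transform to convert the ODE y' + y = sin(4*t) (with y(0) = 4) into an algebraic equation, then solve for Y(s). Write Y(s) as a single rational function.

Y(s) = (4*s^2 + 68)/(s^3 + s^2 + 16*s + 16)

Laplace-transform each side.
The derivative rules (L{y'} = sY - y(0) = sY - 4) turn the left side into (s + 1)Y - (4).
The right side is L{sin(4*t)} = 4/(s^2 + 16).
So (s + 1)Y = 4/(s^2 + 16) + (4).
Solve for Y(s) and write it as one ratio of polynomials.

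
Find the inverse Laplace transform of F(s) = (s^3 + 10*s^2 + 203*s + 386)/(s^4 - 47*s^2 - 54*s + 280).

4*exp(7*t) - 4*exp(2*t) - 5*exp(-4*t) + 6*exp(-5*t)

Factor the denominator: s^4 - 47*s^2 - 54*s + 280 = (s - 7)*(s - 2)*(s + 4)*(s + 5).
Partial fraction decomposition gives [4/(s - 7)] + [6/(s + 5)] + [-4/(s - 2)] + [-5/(s + 4)].
Invert each term: 4/(s - 7) ↔ 4e^(7t); 6/(s + 5) ↔ 6e^(-5t); -4/(s - 2) ↔ -4e^(2t); -5/(s + 4) ↔ -5e^(-4t).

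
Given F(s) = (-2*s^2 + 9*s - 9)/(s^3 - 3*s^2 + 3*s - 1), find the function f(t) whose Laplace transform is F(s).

f(t) = -t^2*exp(t) + 5*t*exp(t) - 2*exp(t)

Factor the denominator: s^3 - 3*s^2 + 3*s - 1 = (s - 1)^3.
Partial fraction decomposition gives [-2/(s - 1)] + [5/(s - 1)^2] + [-2/(s - 1)^3].
Invert each term: -2/(s - 1) ↔ -2e^(t); 5/(s - 1)^2 ↔ 5t·e^(t); -2/(s - 1)^3 ↔ (-1)t^2·e^(t).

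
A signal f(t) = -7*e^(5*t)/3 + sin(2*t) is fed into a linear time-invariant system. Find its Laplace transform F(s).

By linearity of the Laplace transform, transform each term separately.
(-7/3)·[L{e^(5t)} = 1/(s - 5)]; L{sin(2t)} = 2/(s^2 + 4).

F(s) = 2/(s^2 + 4) - 7/(3*(s - 5))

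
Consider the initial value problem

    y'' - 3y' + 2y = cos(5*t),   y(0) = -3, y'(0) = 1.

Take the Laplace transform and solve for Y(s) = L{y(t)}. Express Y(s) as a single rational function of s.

Transform both sides with L{·}.
Using L{y''} = s^2 Y - s·y(0) - y'(0) and L{y'} = sY - y(0), with y(0) = -3, y'(0) = 1, the left side becomes (s^2 - 3*s + 2)Y - (-3*s + 10).
The right side is L{cos(5*t)} = s/(s^2 + 25).
So (s^2 - 3*s + 2)Y = s/(s^2 + 25) + (-3*s + 10).
Solve for Y(s) and write it as one ratio of polynomials.

Y(s) = (-3*s^3 + 10*s^2 - 74*s + 250)/(s^4 - 3*s^3 + 27*s^2 - 75*s + 50)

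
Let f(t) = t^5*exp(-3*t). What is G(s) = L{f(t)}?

G(s) = 120/(s + 3)^6

L{t^5} = 5!/s^6 = 120/s^6.
By the first shifting theorem, multiplying by e^(-3t) replaces s with s + 3.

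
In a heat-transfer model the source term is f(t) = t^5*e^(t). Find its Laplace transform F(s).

L{t^5} = 5!/s^6 = 120/s^6.
By the first shifting theorem, multiplying by e^(t) replaces s with s - 1.

F(s) = 120/(s - 1)^6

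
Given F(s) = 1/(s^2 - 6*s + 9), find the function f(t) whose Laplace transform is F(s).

f(t) = t*exp(3*t)

Rewrite the denominator: s^2 - 6*s + 9 = (s - 3)^2.
The form in (s - 3) signals a first-shifting-theorem factor e^(3t).
Since L{t} = 1!/s^2 = 1/s^2, the inverse is t*e^(3*t).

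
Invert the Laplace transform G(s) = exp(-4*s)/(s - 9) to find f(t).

f(t) = Heaviside(t - 4)*(exp(9*t - 36))

The factor e^(-4s) signals a time shift by c = 4 (second shifting theorem).
L{e^(9t)} = 1/(s - 9), so L^-1{1/(s - 9)} = exp(9*t).
Hence the inverse is u(t - 4) times that function evaluated at t - 4.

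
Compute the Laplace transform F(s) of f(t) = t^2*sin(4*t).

L{sin(4t)} = 4/(s^2 + 16).
Then apply L{t^2·g(t)} = (-1)^2 d^2/ds^2[G(s)] with G(s) = 4/(s^2 + 16):
differentiating 2 times and applying the sign gives 8*(3*s^2 - 16)/(s^2 + 16)^3.

F(s) = 8*(3*s^2 - 16)/(s^2 + 16)^3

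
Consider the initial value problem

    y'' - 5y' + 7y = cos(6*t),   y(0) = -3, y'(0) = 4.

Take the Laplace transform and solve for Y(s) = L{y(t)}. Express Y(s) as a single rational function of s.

Take the Laplace transform of both sides.
The derivative rules (L{y''} = s^2 Y - s·y(0) - y'(0) and L{y'} = sY - y(0), with y(0) = -3, y'(0) = 4) turn the left side into (s^2 - 5*s + 7)Y - (-3*s + 19).
The right side is L{cos(6*t)} = s/(s^2 + 36).
So (s^2 - 5*s + 7)Y = s/(s^2 + 36) + (-3*s + 19).
Isolate Y and clear denominators.

Y(s) = (-3*s^3 + 19*s^2 - 107*s + 684)/(s^4 - 5*s^3 + 43*s^2 - 180*s + 252)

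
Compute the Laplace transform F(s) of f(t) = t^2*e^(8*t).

L{e^(8t)} = 1/(s - 8).
Then apply L{t^2·g(t)} = (-1)^2 d^2/ds^2[G(s)] with G(s) = 1/(s - 8):
differentiating 2 times and applying the sign gives 2/(s - 8)^3.

F(s) = 2/(s - 8)^3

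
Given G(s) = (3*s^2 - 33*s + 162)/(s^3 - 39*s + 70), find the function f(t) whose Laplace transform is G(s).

Factor the denominator: s^3 - 39*s + 70 = (s - 5)*(s - 2)*(s + 7).
Partial fraction decomposition gives [-4/(s - 2)] + [2/(s - 5)] + [5/(s + 7)].
Invert each term: -4/(s - 2) ↔ -4e^(2t); 2/(s - 5) ↔ 2e^(5t); 5/(s + 7) ↔ 5e^(-7t).

f(t) = 2*exp(5*t) - 4*exp(2*t) + 5*exp(-7*t)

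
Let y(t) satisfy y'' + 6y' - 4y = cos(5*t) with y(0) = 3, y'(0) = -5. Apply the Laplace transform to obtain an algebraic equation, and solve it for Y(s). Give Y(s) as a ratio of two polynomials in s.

Apply the Laplace transform to the equation.
Using L{y''} = s^2 Y - s·y(0) - y'(0) and L{y'} = sY - y(0), with y(0) = 3, y'(0) = -5, the left side becomes (s^2 + 6*s - 4)Y - (3*s + 13).
The right side is L{cos(5*t)} = s/(s^2 + 25).
So (s^2 + 6*s - 4)Y = s/(s^2 + 25) + (3*s + 13).
Solve for Y(s) and write it as one ratio of polynomials.

Y(s) = (3*s^3 + 13*s^2 + 76*s + 325)/(s^4 + 6*s^3 + 21*s^2 + 150*s - 100)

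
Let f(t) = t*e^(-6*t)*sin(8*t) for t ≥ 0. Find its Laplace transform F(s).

F(s) = 16*(s + 6)/(s^2 + 12*s + 100)^2

L{sin(8t)} = 8/(s^2 + 64).
Multiplying by e^(-6t) shifts s → s + 6, so L{e^(-6*t)*sin(8*t)} = 8/((s + 6)^2 + 64).
Then apply L{t·g(t)} = -d/ds[G(s)] with G(s) = 8/((s + 6)^2 + 64):
differentiating 1 time and applying the sign gives 16*(s + 6)/(s^2 + 12*s + 100)^2.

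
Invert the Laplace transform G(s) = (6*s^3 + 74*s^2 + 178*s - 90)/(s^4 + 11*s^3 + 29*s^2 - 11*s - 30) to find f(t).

f(t) = 2*exp(t) + 5*exp(-t) + 5*exp(-5*t) - 6*exp(-6*t)

Factor the denominator: s^4 + 11*s^3 + 29*s^2 - 11*s - 30 = (s - 1)*(s + 1)*(s + 5)*(s + 6).
Partial fraction decomposition gives [5/(s + 1)] + [2/(s - 1)] + [-6/(s + 6)] + [5/(s + 5)].
Invert each term: 5/(s + 1) ↔ 5e^(-t); 2/(s - 1) ↔ 2e^(t); -6/(s + 6) ↔ -6e^(-6t); 5/(s + 5) ↔ 5e^(-5t).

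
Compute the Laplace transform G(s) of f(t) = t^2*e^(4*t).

G(s) = 2/(s - 4)^3

L{e^(4t)} = 1/(s - 4).
Then apply L{t^2·g(t)} = (-1)^2 d^2/ds^2[H(s)] with H(s) = 1/(s - 4):
differentiating 2 times and applying the sign gives 2/(s - 4)^3.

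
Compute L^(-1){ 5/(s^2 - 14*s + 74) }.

exp(7*t)*sin(5*t)

Rewrite the denominator: s^2 - 14*s + 74 = (s - 7)^2 + 25.
The form in (s - 7) signals a first-shifting-theorem factor e^(7t).
Since L{sin(5t)} = 5/(s^2 + 25), the inverse is e^(7*t)*sin(5*t).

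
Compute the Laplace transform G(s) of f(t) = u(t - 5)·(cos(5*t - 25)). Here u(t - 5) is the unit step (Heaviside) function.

By the second shifting theorem, L{u(t - c)·g(t - c)} = e^(-cs)·H(s) with c = 5 and H(s) = L{g(t)}.
L{cos(5t)} = s/(s^2 + 25).

G(s) = s*exp(-5*s)/(s^2 + 25)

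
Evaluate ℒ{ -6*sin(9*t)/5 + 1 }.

The transform is linear, so treat each term independently.
L{1} = 1/s; (-6/5)·[L{sin(9t)} = 9/(s^2 + 81)].

-54/(5*(s^2 + 81)) + 1/s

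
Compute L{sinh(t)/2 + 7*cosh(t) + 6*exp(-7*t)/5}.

Apply the Laplace transform termwise.
(6/5)·[L{e^(-7t)} = 1/(s + 7)]; (1/2)·[L{sinh(t)} = 1/(s^2 - 1)]; (7)·[L{cosh(t)} = s/(s^2 - 1)].

7*s/(s^2 - 1) + 1/(2*(s^2 - 1)) + 6/(5*(s + 7))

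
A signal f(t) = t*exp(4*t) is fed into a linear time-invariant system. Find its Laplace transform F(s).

L{e^(4t)} = 1/(s - 4).
Then apply L{t·g(t)} = -d/ds[G(s)] with G(s) = 1/(s - 4):
differentiating 1 time and applying the sign gives (s - 4)^(-2).

F(s) = (s - 4)^(-2)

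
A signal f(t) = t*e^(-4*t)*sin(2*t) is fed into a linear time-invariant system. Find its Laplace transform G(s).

G(s) = 4*(s + 4)/(s^2 + 8*s + 20)^2

L{sin(2t)} = 2/(s^2 + 4).
Multiplying by e^(-4t) shifts s → s + 4, so L{e^(-4*t)*sin(2*t)} = 2/((s + 4)^2 + 4).
Then apply L{t·g(t)} = -d/ds[H(s)] with H(s) = 2/((s + 4)^2 + 4):
differentiating 1 time and applying the sign gives 4*(s + 4)/(s^2 + 8*s + 20)^2.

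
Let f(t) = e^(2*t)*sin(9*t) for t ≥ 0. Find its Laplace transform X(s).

L{sin(9t)} = 9/(s^2 + 81).
By the first shifting theorem, multiplying by e^(2t) replaces s with s - 2.

X(s) = 9/((s - 2)^2 + 81)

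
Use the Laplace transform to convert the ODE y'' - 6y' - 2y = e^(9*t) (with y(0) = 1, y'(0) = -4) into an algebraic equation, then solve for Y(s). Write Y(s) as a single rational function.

Laplace-transform each side.
Using L{y''} = s^2 Y - s·y(0) - y'(0) and L{y'} = sY - y(0), with y(0) = 1, y'(0) = -4, the left side becomes (s^2 - 6*s - 2)Y - (s - 10).
The right side is L{e^(9*t)} = 1/(s - 9).
So (s^2 - 6*s - 2)Y = 1/(s - 9) + (s - 10).
Divide through and combine into a single rational function.

Y(s) = (s^2 - 19*s + 91)/(s^3 - 15*s^2 + 52*s + 18)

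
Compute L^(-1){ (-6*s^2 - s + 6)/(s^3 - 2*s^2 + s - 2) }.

Factor the denominator: s^3 - 2*s^2 + s - 2 = (s - 2)*(s^2 + 1).
Partial fraction decomposition gives [-4/(s - 2)] + [-2*s/(s^2 + 1)] + [-5/(s^2 + 1)].
Invert each term: -4/(s - 2) ↔ -4e^(2t); -2·s/(s^2 + 1) ↔ -2cos(t); -5·1/(s^2 + 1) ↔ -5sin(t).

-4*exp(2*t) - 5*sin(t) - 2*cos(t)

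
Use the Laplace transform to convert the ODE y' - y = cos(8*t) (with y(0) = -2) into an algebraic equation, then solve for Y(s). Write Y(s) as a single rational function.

Take the Laplace transform of both sides.
The derivative rules (L{y'} = sY - y(0) = sY - (-2)) turn the left side into (s - 1)Y - (-2).
The right side is L{cos(8*t)} = s/(s^2 + 64).
So (s - 1)Y = s/(s^2 + 64) + (-2).
Isolate Y and clear denominators.

Y(s) = (-2*s^2 + s - 128)/(s^3 - s^2 + 64*s - 64)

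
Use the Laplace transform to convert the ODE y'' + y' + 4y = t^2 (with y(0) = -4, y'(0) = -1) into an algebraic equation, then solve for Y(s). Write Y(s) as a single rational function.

Take the Laplace transform of both sides.
Using L{y''} = s^2 Y - s·y(0) - y'(0) and L{y'} = sY - y(0), with y(0) = -4, y'(0) = -1, the left side becomes (s^2 + s + 4)Y - (-4*s - 5).
The right side is L{t^2} = 2/s^3.
So (s^2 + s + 4)Y = 2/s^3 + (-4*s - 5).
Divide through and combine into a single rational function.

Y(s) = (-4*s^4 - 5*s^3 + 2)/(s^5 + s^4 + 4*s^3)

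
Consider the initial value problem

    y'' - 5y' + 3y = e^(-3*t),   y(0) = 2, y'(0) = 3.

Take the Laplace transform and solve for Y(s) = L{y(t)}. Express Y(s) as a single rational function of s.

Laplace-transform each side.
The derivative rules (L{y''} = s^2 Y - s·y(0) - y'(0) and L{y'} = sY - y(0), with y(0) = 2, y'(0) = 3) turn the left side into (s^2 - 5*s + 3)Y - (2*s - 7).
The right side is L{e^(-3*t)} = 1/(s + 3).
So (s^2 - 5*s + 3)Y = 1/(s + 3) + (2*s - 7).
Divide through and combine into a single rational function.

Y(s) = (2*s^2 - s - 20)/(s^3 - 2*s^2 - 12*s + 9)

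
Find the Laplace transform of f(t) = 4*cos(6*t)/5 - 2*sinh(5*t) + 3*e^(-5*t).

4*s/(5*(s^2 + 36)) - 10/(s^2 - 25) + 3/(s + 5)

The transform is linear, so treat each term independently.
(4/5)·[L{cos(6t)} = s/(s^2 + 36)]; (3)·[L{e^(-5t)} = 1/(s + 5)]; (-2)·[L{sinh(5t)} = 5/(s^2 - 25)].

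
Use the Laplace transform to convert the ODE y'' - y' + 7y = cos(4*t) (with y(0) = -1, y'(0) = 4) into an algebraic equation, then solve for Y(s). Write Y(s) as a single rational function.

Y(s) = (-s^3 + 5*s^2 - 15*s + 80)/(s^4 - s^3 + 23*s^2 - 16*s + 112)

Apply the Laplace transform to the equation.
The derivative rules (L{y''} = s^2 Y - s·y(0) - y'(0) and L{y'} = sY - y(0), with y(0) = -1, y'(0) = 4) turn the left side into (s^2 - s + 7)Y - (-s + 5).
The right side is L{cos(4*t)} = s/(s^2 + 16).
So (s^2 - s + 7)Y = s/(s^2 + 16) + (-s + 5).
Isolate Y and clear denominators.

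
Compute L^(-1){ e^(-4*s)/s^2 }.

The factor e^(-4s) signals a time shift by c = 4 (second shifting theorem).
L{t} = 1!/s^2 = 1/s^2, so L^-1{s^(-2)} = t.
Hence the inverse is u(t - 4) times that function evaluated at t - 4.

Heaviside(t - 4)*(t - 4)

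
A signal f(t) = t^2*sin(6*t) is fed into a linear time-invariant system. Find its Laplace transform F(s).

L{sin(6t)} = 6/(s^2 + 36).
Then apply L{t^2·g(t)} = (-1)^2 d^2/ds^2[G(s)] with G(s) = 6/(s^2 + 36):
differentiating 2 times and applying the sign gives 36*(s^2 - 12)/(s^2 + 36)^3.

F(s) = 36*(s^2 - 12)/(s^2 + 36)^3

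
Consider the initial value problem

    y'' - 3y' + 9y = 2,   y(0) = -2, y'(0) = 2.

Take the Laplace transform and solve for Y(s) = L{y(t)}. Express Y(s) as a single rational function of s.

Apply the Laplace transform to the equation.
Using L{y''} = s^2 Y - s·y(0) - y'(0) and L{y'} = sY - y(0), with y(0) = -2, y'(0) = 2, the left side becomes (s^2 - 3*s + 9)Y - (-2*s + 8).
The right side is L{2} = 2/s.
So (s^2 - 3*s + 9)Y = 2/s + (-2*s + 8).
Isolate Y and clear denominators.

Y(s) = (-2*s^2 + 8*s + 2)/(s^3 - 3*s^2 + 9*s)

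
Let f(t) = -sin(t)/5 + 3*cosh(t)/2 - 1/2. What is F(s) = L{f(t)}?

By linearity of the Laplace transform, transform each term separately.
(3/2)·[L{cosh(t)} = s/(s^2 - 1)]; (-1/5)·[L{sin(t)} = 1/(s^2 + 1)]; L{-1/2} = (-1/2)/s.

F(s) = 3*s/(2*(s^2 - 1)) - 1/(5*(s^2 + 1)) - 1/(2*s)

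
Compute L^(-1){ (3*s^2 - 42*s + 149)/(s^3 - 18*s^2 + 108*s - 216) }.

Factor the denominator: s^3 - 18*s^2 + 108*s - 216 = (s - 6)^3.
Partial fraction decomposition gives [3/(s - 6)] + [-6/(s - 6)^2] + [5/(s - 6)^3].
Invert each term: 3/(s - 6) ↔ 3e^(6t); -6/(s - 6)^2 ↔ -6t·e^(6t); 5/(s - 6)^3 ↔ (5/2)t^2·e^(6t).

5*t^2*exp(6*t)/2 - 6*t*exp(6*t) + 3*exp(6*t)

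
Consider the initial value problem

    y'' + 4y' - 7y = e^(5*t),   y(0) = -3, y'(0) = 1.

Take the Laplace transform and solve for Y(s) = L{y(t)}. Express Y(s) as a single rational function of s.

Take the Laplace transform of both sides.
Using L{y''} = s^2 Y - s·y(0) - y'(0) and L{y'} = sY - y(0), with y(0) = -3, y'(0) = 1, the left side becomes (s^2 + 4*s - 7)Y - (-3*s - 11).
The right side is L{e^(5*t)} = 1/(s - 5).
So (s^2 + 4*s - 7)Y = 1/(s - 5) + (-3*s - 11).
Solve for Y(s) and write it as one ratio of polynomials.

Y(s) = (-3*s^2 + 4*s + 56)/(s^3 - s^2 - 27*s + 35)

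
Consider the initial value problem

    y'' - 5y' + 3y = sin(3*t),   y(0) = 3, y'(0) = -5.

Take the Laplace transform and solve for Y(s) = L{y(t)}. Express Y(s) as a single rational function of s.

Apply the Laplace transform to the equation.
The derivative rules (L{y''} = s^2 Y - s·y(0) - y'(0) and L{y'} = sY - y(0), with y(0) = 3, y'(0) = -5) turn the left side into (s^2 - 5*s + 3)Y - (3*s - 20).
The right side is L{sin(3*t)} = 3/(s^2 + 9).
So (s^2 - 5*s + 3)Y = 3/(s^2 + 9) + (3*s - 20).
Divide through and combine into a single rational function.

Y(s) = (3*s^3 - 20*s^2 + 27*s - 177)/(s^4 - 5*s^3 + 12*s^2 - 45*s + 27)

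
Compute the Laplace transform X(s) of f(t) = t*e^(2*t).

X(s) = (s - 2)^(-2)

L{e^(2t)} = 1/(s - 2).
Then apply L{t·g(t)} = -d/ds[G(s)] with G(s) = 1/(s - 2):
differentiating 1 time and applying the sign gives (s - 2)^(-2).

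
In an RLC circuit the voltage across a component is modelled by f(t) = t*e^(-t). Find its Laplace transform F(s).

L{e^(-t)} = 1/(s + 1).
Then apply L{t·g(t)} = -d/ds[G(s)] with G(s) = 1/(s + 1):
differentiating 1 time and applying the sign gives (s + 1)^(-2).

F(s) = (s + 1)^(-2)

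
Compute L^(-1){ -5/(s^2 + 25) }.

-sin(5*t)

Since L{sin(5t)} = 5/(s^2 + 25), the inverse is sin(5*t), scaled by -1.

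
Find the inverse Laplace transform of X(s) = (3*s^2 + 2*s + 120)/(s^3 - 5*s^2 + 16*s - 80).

5*exp(5*t) - 2*sin(4*t) - 2*cos(4*t)

Factor the denominator: s^3 - 5*s^2 + 16*s - 80 = (s - 5)*(s^2 + 16).
Partial fraction decomposition gives [5/(s - 5)] + [-2*s/(s^2 + 16)] + [-8/(s^2 + 16)].
Invert each term: 5/(s - 5) ↔ 5e^(5t); -2·s/(s^2 + 16) ↔ -2cos(4t); -2·4/(s^2 + 16) ↔ -2sin(4t).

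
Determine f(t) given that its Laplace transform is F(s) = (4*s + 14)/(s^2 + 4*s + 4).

Factor the denominator: s^2 + 4*s + 4 = (s + 2)^2.
Partial fraction decomposition gives [4/(s + 2)] + [6/(s + 2)^2].
Invert each term: 4/(s + 2) ↔ 4e^(-2t); 6/(s + 2)^2 ↔ 6t·e^(-2t).

f(t) = 6*t*exp(-2*t) + 4*exp(-2*t)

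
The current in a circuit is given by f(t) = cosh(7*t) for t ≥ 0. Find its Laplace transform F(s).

L{cosh(7t)} = s/(s^2 - 49).

F(s) = s/(s^2 - 49)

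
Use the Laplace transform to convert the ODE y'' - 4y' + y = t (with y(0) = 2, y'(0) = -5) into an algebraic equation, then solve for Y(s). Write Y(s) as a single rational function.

Y(s) = (2*s^3 - 13*s^2 + 1)/(s^4 - 4*s^3 + s^2)

Transform both sides with L{·}.
Using L{y''} = s^2 Y - s·y(0) - y'(0) and L{y'} = sY - y(0), with y(0) = 2, y'(0) = -5, the left side becomes (s^2 - 4*s + 1)Y - (2*s - 13).
The right side is L{t} = s^(-2).
So (s^2 - 4*s + 1)Y = s^(-2) + (2*s - 13).
Isolate Y and clear denominators.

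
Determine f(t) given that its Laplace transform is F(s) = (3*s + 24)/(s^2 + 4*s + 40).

Complete the square in the denominator: s^2 + 4*s + 40 = (s + 2)^2 + 6^2.
Split the numerator to match: 3*s + 24 = 3·(s + 2) + 3·6.
Invert each term: 3·(s + 2)/((s + 2)^2 + 36) ↔ 3e^(-2t)cos(6t); 3·6/((s + 2)^2 + 36) ↔ 3e^(-2t)sin(6t).

f(t) = 3*exp(-2*t)*sin(6*t) + 3*exp(-2*t)*cos(6*t)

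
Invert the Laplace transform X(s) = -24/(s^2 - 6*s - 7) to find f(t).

f(t) = -3*exp(7*t) + 3*exp(-t)

Factor the denominator: s^2 - 6*s - 7 = (s - 7)*(s + 1).
Partial fraction decomposition gives [3/(s + 1)] + [-3/(s - 7)].
Invert each term: 3/(s + 1) ↔ 3e^(-t); -3/(s - 7) ↔ -3e^(7t).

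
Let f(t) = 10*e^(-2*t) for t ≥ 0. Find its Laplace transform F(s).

F(s) = 10/(s + 2)

L{10} = 10/s.
By the first shifting theorem, multiplying by e^(-2t) replaces s with s + 2.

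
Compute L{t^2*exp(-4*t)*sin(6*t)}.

L{sin(6t)} = 6/(s^2 + 36).
Multiplying by e^(-4t) shifts s → s + 4, so L{exp(-4*t)*sin(6*t)} = 6/((s + 4)^2 + 36).
Then apply L{t^2·g(t)} = (-1)^2 d^2/ds^2[G(s)] with G(s) = 6/((s + 4)^2 + 36):
differentiating 2 times and applying the sign gives 36*(s^2 + 8*s + 4)/(s^2 + 8*s + 52)^3.

36*(s^2 + 8*s + 4)/(s^2 + 8*s + 52)^3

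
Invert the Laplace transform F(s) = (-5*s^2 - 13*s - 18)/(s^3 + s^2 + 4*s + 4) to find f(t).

f(t) = -5*sin(2*t) - 3*cos(2*t) - 2*exp(-t)

Factor the denominator: s^3 + s^2 + 4*s + 4 = (s + 1)*(s^2 + 4).
Partial fraction decomposition gives [-2/(s + 1)] + [-3*s/(s^2 + 4)] + [-10/(s^2 + 4)].
Invert each term: -2/(s + 1) ↔ -2e^(-t); -3·s/(s^2 + 4) ↔ -3cos(2t); -5·2/(s^2 + 4) ↔ -5sin(2t).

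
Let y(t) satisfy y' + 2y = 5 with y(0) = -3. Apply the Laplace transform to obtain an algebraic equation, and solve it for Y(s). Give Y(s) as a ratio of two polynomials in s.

Laplace-transform each side.
With L{y'} = sY - y(0) = sY - (-3): the LHS transforms to (s + 2)Y - (-3).
The right side is L{5} = 5/s.
So (s + 2)Y = 5/s + (-3).
Divide through and combine into a single rational function.

Y(s) = (-3*s + 5)/(s^2 + 2*s)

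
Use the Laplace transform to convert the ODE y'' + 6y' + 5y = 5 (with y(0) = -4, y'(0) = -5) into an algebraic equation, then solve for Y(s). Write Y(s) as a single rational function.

Take the Laplace transform of both sides.
Using L{y''} = s^2 Y - s·y(0) - y'(0) and L{y'} = sY - y(0), with y(0) = -4, y'(0) = -5, the left side becomes (s^2 + 6*s + 5)Y - (-4*s - 29).
The right side is L{5} = 5/s.
So (s^2 + 6*s + 5)Y = 5/s + (-4*s - 29).
Solve for Y(s) and write it as one ratio of polynomials.

Y(s) = (-4*s^2 - 29*s + 5)/(s^3 + 6*s^2 + 5*s)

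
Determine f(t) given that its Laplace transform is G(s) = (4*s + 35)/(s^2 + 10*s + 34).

Complete the square in the denominator: s^2 + 10*s + 34 = (s + 5)^2 + 3^2.
Split the numerator to match: 4*s + 35 = 4·(s + 5) + 5·3.
Invert each term: 4·(s + 5)/((s + 5)^2 + 9) ↔ 4e^(-5t)cos(3t); 5·3/((s + 5)^2 + 9) ↔ 5e^(-5t)sin(3t).

f(t) = 5*exp(-5*t)*sin(3*t) + 4*exp(-5*t)*cos(3*t)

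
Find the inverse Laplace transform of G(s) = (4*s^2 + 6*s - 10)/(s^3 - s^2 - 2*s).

3*exp(2*t) + 5 - 4*exp(-t)

Factor the denominator: s^3 - s^2 - 2*s = s*(s - 2)*(s + 1).
Partial fraction decomposition gives [3/(s - 2)] + [5/s] + [-4/(s + 1)].
Invert each term: 3/(s - 2) ↔ 3e^(2t); 5/(s - 0) ↔ 5e^(0t); -4/(s + 1) ↔ -4e^(-t).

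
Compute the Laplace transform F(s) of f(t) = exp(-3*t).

F(s) = 1/(s + 3)

L{e^(-3t)} = 1/(s + 3).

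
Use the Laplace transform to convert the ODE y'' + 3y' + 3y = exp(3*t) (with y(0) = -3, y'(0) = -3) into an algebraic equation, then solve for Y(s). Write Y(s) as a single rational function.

Y(s) = (-3*s^2 - 3*s + 37)/(s^3 - 6*s - 9)

Take the Laplace transform of both sides.
With L{y''} = s^2 Y - s·y(0) - y'(0) and L{y'} = sY - y(0), with y(0) = -3, y'(0) = -3: the LHS transforms to (s^2 + 3*s + 3)Y - (-3*s - 12).
The right side is L{exp(3*t)} = 1/(s - 3).
So (s^2 + 3*s + 3)Y = 1/(s - 3) + (-3*s - 12).
Divide through and combine into a single rational function.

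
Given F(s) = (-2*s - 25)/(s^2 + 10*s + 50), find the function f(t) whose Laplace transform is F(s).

f(t) = -3*exp(-5*t)*sin(5*t) - 2*exp(-5*t)*cos(5*t)

Complete the square in the denominator: s^2 + 10*s + 50 = (s + 5)^2 + 5^2.
Split the numerator to match: -2*s - 25 = -2·(s + 5) - 3·5.
Invert each term: -2·(s + 5)/((s + 5)^2 + 25) ↔ -2e^(-5t)cos(5t); -3·5/((s + 5)^2 + 25) ↔ -3e^(-5t)sin(5t).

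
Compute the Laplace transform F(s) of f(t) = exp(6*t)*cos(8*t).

F(s) = (s - 6)/((s - 6)^2 + 64)

L{cos(8t)} = s/(s^2 + 64).
By the first shifting theorem, multiplying by e^(6t) replaces s with s - 6.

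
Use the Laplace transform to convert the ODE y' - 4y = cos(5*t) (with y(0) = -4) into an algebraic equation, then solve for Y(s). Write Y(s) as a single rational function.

Transform both sides with L{·}.
The derivative rules (L{y'} = sY - y(0) = sY - (-4)) turn the left side into (s - 4)Y - (-4).
The right side is L{cos(5*t)} = s/(s^2 + 25).
So (s - 4)Y = s/(s^2 + 25) + (-4).
Divide through and combine into a single rational function.

Y(s) = (-4*s^2 + s - 100)/(s^3 - 4*s^2 + 25*s - 100)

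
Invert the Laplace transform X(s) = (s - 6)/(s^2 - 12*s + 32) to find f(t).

f(t) = exp(6*t)*cosh(2*t)

Rewrite the denominator: s^2 - 12*s + 32 = (s - 6)^2 - 4.
The form in (s - 6) signals a first-shifting-theorem factor e^(6t).
Since L{cosh(2t)} = s/(s^2 - 4), the inverse is e^(6*t)*cosh(2*t).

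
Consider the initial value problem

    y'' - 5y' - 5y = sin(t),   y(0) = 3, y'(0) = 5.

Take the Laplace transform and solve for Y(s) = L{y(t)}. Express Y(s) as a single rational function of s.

Y(s) = (3*s^3 - 10*s^2 + 3*s - 9)/(s^4 - 5*s^3 - 4*s^2 - 5*s - 5)

Apply the Laplace transform to the equation.
The derivative rules (L{y''} = s^2 Y - s·y(0) - y'(0) and L{y'} = sY - y(0), with y(0) = 3, y'(0) = 5) turn the left side into (s^2 - 5*s - 5)Y - (3*s - 10).
The right side is L{sin(t)} = 1/(s^2 + 1).
So (s^2 - 5*s - 5)Y = 1/(s^2 + 1) + (3*s - 10).
Solve for Y(s) and write it as one ratio of polynomials.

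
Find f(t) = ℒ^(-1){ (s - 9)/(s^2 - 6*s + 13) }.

f(t) = -3*exp(3*t)*sin(2*t) + exp(3*t)*cos(2*t)

Complete the square in the denominator: s^2 - 6*s + 13 = (s - 3)^2 + 2^2.
Split the numerator to match: s - 9 = 1·(s - 3) - 3·2.
Invert each term: 1·(s - 3)/((s - 3)^2 + 4) ↔ e^(3t)cos(2t); -3·2/((s - 3)^2 + 4) ↔ -3e^(3t)sin(2t).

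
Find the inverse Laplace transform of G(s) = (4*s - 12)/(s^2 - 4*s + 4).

-4*t*exp(2*t) + 4*exp(2*t)

Factor the denominator: s^2 - 4*s + 4 = (s - 2)^2.
Partial fraction decomposition gives [4/(s - 2)] + [-4/(s - 2)^2].
Invert each term: 4/(s - 2) ↔ 4e^(2t); -4/(s - 2)^2 ↔ -4t·e^(2t).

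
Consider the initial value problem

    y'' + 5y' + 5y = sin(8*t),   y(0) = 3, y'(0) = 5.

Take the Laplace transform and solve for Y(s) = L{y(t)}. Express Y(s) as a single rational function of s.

Laplace-transform each side.
With L{y''} = s^2 Y - s·y(0) - y'(0) and L{y'} = sY - y(0), with y(0) = 3, y'(0) = 5: the LHS transforms to (s^2 + 5*s + 5)Y - (3*s + 20).
The right side is L{sin(8*t)} = 8/(s^2 + 64).
So (s^2 + 5*s + 5)Y = 8/(s^2 + 64) + (3*s + 20).
Isolate Y and clear denominators.

Y(s) = (3*s^3 + 20*s^2 + 192*s + 1288)/(s^4 + 5*s^3 + 69*s^2 + 320*s + 320)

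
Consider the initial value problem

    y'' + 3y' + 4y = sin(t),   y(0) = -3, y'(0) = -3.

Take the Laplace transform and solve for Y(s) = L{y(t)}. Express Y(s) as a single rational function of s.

Y(s) = (-3*s^3 - 12*s^2 - 3*s - 11)/(s^4 + 3*s^3 + 5*s^2 + 3*s + 4)

Transform both sides with L{·}.
With L{y''} = s^2 Y - s·y(0) - y'(0) and L{y'} = sY - y(0), with y(0) = -3, y'(0) = -3: the LHS transforms to (s^2 + 3*s + 4)Y - (-3*s - 12).
The right side is L{sin(t)} = 1/(s^2 + 1).
So (s^2 + 3*s + 4)Y = 1/(s^2 + 1) + (-3*s - 12).
Solve for Y(s) and write it as one ratio of polynomials.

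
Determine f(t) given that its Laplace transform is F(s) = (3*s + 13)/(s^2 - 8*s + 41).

Complete the square in the denominator: s^2 - 8*s + 41 = (s - 4)^2 + 5^2.
Split the numerator to match: 3*s + 13 = 3·(s - 4) + 5·5.
Invert each term: 3·(s - 4)/((s - 4)^2 + 25) ↔ 3e^(4t)cos(5t); 5·5/((s - 4)^2 + 25) ↔ 5e^(4t)sin(5t).

f(t) = 5*exp(4*t)*sin(5*t) + 3*exp(4*t)*cos(5*t)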